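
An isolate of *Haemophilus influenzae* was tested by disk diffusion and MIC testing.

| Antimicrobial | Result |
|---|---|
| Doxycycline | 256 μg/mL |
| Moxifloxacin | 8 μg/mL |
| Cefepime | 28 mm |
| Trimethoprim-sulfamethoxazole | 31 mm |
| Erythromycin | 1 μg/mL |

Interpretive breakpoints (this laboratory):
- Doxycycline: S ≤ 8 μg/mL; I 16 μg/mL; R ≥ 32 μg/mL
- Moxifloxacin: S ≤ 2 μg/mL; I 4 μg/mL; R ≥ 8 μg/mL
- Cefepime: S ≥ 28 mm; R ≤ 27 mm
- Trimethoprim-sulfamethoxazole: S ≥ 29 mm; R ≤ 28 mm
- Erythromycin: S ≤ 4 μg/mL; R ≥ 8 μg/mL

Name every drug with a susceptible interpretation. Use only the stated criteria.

cefepime, trimethoprim-sulfamethoxazole, erythromycin

Doxycycline (256 μg/mL) ≥ 32 μg/mL → R
Moxifloxacin 8 μg/mL: ≥ 8 μg/mL — R
Cefepime: 28 mm is ≥ 28 mm → susceptible
Trimethoprim-sulfamethoxazole 31 mm: ≥ 29 mm → susceptible
Erythromycin: 1 μg/mL is ≤ 4 μg/mL ⇒ Susceptible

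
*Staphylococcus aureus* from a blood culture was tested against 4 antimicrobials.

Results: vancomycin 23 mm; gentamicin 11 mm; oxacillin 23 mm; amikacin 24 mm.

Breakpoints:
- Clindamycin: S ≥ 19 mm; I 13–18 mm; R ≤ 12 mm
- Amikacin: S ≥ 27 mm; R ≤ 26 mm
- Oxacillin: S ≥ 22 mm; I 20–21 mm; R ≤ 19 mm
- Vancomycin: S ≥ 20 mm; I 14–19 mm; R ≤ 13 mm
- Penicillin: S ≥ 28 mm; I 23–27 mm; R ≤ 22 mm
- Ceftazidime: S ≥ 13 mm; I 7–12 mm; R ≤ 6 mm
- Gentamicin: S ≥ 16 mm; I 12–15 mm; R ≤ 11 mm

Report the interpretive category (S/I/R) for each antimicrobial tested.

S, R, S, R

Vancomycin 23 mm: ≥ 20 mm ⇒ S
Gentamicin: 11 mm is ≤ 11 mm — resistant
Oxacillin 23 mm: ≥ 22 mm ⇒ S
Amikacin 24 mm: ≤ 26 mm — Resistant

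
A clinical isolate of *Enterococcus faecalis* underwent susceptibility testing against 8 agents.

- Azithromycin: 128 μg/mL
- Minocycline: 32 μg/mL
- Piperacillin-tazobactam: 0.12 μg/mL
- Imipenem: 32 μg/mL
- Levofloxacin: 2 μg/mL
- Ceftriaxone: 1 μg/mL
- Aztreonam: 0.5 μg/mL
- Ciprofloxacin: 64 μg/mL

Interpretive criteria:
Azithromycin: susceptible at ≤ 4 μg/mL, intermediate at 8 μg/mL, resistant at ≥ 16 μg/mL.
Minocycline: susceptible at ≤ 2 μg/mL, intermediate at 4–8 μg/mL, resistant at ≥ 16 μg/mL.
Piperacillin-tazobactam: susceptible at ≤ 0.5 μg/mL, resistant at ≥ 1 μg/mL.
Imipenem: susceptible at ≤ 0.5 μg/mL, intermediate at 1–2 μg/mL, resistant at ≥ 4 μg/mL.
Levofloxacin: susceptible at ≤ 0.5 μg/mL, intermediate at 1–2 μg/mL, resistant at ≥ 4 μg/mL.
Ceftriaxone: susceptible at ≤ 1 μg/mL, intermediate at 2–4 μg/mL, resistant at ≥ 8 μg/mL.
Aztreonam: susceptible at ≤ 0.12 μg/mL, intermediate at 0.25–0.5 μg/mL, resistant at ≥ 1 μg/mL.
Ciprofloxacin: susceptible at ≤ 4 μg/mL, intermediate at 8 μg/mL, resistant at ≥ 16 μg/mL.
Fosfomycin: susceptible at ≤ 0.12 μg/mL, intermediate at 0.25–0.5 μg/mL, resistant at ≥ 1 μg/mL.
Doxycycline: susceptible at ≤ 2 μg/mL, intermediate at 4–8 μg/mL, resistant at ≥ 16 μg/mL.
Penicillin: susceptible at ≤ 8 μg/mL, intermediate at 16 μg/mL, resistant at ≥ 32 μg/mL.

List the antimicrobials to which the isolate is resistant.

azithromycin, minocycline, imipenem, ciprofloxacin

Azithromycin: 128 μg/mL is ≥ 16 μg/mL → resistant
Minocycline (32 μg/mL) ≥ 16 μg/mL ⇒ R
Piperacillin-tazobactam: 0.12 μg/mL is ≤ 0.5 μg/mL → S
Imipenem (32 μg/mL) ≥ 4 μg/mL — R
Levofloxacin 2 μg/mL: in 1–2 μg/mL — intermediate
Ceftriaxone: 1 μg/mL is ≤ 1 μg/mL → Susceptible
Aztreonam: 0.5 μg/mL is in 0.25–0.5 μg/mL — I
Ciprofloxacin 64 μg/mL: ≥ 16 μg/mL → Resistant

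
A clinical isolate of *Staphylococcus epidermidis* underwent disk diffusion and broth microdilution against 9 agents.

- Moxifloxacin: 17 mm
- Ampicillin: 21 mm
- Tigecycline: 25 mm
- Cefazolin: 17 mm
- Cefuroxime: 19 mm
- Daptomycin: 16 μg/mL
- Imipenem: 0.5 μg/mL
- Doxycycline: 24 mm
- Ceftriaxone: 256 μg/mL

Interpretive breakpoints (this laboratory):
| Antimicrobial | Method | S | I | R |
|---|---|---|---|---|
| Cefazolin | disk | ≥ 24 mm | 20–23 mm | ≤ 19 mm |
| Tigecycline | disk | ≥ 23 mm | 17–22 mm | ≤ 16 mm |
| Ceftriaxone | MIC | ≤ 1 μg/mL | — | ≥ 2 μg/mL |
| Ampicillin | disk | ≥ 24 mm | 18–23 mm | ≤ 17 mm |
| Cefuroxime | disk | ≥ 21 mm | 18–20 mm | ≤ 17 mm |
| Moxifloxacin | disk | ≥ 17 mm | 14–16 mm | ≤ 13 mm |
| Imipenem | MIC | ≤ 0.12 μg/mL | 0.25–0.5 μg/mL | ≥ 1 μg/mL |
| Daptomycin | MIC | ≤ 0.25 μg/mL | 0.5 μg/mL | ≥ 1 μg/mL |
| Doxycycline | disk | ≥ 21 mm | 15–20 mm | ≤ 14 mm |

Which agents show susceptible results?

Moxifloxacin 17 mm: ≥ 17 mm ⇒ S
Ampicillin 21 mm: in 18–23 mm ⇒ intermediate
Tigecycline: 25 mm is ≥ 23 mm → Susceptible
Cefazolin 17 mm: ≤ 19 mm → Resistant
Cefuroxime (19 mm) in 18–20 mm — I
Daptomycin: 16 μg/mL is ≥ 1 μg/mL — resistant
Imipenem: 0.5 μg/mL is in 0.25–0.5 μg/mL → I
Doxycycline (24 mm) ≥ 21 mm → S
Ceftriaxone: 256 μg/mL is ≥ 2 μg/mL ⇒ resistant

moxifloxacin, tigecycline, doxycycline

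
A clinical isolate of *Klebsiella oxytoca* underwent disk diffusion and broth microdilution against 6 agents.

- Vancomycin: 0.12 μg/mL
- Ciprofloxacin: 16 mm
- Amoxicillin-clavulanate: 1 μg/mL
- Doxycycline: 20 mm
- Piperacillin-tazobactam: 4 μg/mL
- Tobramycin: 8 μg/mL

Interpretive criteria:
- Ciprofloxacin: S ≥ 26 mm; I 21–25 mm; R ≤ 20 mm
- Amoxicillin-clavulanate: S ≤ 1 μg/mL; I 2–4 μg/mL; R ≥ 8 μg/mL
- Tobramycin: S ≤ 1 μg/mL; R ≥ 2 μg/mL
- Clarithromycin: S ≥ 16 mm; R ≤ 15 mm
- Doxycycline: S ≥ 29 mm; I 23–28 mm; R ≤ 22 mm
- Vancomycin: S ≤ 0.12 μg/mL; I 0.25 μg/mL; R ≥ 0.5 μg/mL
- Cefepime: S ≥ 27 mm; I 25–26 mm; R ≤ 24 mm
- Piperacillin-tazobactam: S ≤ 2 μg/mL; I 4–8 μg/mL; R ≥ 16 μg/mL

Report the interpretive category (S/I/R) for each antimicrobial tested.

Vancomycin (0.12 μg/mL) ≤ 0.12 μg/mL — susceptible
Ciprofloxacin (16 mm) ≤ 20 mm → Resistant
Amoxicillin-clavulanate 1 μg/mL: ≤ 1 μg/mL ⇒ Susceptible
Doxycycline: 20 mm is ≤ 22 mm ⇒ Resistant
Piperacillin-tazobactam (4 μg/mL) in 4–8 μg/mL ⇒ Intermediate
Tobramycin: 8 μg/mL is ≥ 2 μg/mL ⇒ Resistant

S, R, S, R, I, R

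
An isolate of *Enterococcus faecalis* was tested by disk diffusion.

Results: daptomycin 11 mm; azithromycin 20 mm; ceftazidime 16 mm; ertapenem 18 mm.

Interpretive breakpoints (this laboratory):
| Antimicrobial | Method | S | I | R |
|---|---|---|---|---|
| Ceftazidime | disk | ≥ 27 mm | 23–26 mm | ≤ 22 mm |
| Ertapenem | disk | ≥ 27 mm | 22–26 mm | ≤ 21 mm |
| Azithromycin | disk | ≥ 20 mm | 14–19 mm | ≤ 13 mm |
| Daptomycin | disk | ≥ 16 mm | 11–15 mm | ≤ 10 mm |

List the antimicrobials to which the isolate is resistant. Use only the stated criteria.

Daptomycin 11 mm: in 11–15 mm ⇒ intermediate
Azithromycin: 20 mm is ≥ 20 mm ⇒ S
Ceftazidime: 16 mm is ≤ 22 mm ⇒ resistant
Ertapenem 18 mm: ≤ 21 mm → R

ceftazidime, ertapenem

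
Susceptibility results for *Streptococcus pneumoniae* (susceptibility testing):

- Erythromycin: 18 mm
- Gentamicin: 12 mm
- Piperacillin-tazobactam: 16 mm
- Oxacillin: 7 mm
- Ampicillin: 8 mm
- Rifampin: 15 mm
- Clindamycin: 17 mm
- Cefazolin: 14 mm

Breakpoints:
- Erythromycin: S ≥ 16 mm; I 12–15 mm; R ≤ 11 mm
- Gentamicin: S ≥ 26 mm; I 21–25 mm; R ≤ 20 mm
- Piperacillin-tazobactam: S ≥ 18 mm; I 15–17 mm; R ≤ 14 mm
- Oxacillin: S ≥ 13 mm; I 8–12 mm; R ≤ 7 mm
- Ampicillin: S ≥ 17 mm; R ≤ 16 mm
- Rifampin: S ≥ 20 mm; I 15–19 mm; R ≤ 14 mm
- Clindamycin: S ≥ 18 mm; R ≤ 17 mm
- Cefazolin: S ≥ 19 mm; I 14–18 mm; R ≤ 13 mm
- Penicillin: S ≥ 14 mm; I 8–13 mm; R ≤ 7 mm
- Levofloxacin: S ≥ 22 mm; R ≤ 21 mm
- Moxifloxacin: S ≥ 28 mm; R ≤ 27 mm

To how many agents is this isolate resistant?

Erythromycin 18 mm: ≥ 16 mm → S
Gentamicin (12 mm) ≤ 20 mm — Resistant
Piperacillin-tazobactam 16 mm: in 15–17 mm ⇒ Intermediate
Oxacillin: 7 mm is ≤ 7 mm — Resistant
Ampicillin 8 mm: ≤ 16 mm → Resistant
Rifampin 15 mm: in 15–19 mm — Intermediate
Clindamycin (17 mm) ≤ 17 mm — Resistant
Cefazolin (14 mm) in 14–18 mm — intermediate
Resistant: 4

4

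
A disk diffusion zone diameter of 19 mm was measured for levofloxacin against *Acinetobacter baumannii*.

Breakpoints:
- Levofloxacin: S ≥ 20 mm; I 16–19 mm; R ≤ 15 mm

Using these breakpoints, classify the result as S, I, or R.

Levofloxacin 19 mm: in 16–19 mm → I

Intermediate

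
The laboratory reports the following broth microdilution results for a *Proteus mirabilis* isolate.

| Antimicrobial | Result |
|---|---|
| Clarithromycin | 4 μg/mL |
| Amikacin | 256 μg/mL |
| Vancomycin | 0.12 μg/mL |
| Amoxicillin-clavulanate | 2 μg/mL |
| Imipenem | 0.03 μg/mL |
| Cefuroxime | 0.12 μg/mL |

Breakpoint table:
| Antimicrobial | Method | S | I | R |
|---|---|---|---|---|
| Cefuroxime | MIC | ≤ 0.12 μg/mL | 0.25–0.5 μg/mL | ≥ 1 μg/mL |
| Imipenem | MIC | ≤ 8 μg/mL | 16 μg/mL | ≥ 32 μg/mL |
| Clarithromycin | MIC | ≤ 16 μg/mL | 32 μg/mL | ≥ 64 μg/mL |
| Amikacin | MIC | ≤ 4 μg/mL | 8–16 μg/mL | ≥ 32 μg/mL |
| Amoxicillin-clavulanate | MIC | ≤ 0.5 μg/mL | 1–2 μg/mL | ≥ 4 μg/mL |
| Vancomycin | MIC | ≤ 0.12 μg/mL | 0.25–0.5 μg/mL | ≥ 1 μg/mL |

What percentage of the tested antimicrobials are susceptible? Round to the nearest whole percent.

Clarithromycin: 4 μg/mL is ≤ 16 μg/mL ⇒ Susceptible
Amikacin: 256 μg/mL is ≥ 32 μg/mL ⇒ R
Vancomycin (0.12 μg/mL) ≤ 0.12 μg/mL → S
Amoxicillin-clavulanate (2 μg/mL) in 1–2 μg/mL → intermediate
Imipenem (0.03 μg/mL) ≤ 8 μg/mL — Susceptible
Cefuroxime (0.12 μg/mL) ≤ 0.12 μg/mL — S
Susceptible: 4/6

67%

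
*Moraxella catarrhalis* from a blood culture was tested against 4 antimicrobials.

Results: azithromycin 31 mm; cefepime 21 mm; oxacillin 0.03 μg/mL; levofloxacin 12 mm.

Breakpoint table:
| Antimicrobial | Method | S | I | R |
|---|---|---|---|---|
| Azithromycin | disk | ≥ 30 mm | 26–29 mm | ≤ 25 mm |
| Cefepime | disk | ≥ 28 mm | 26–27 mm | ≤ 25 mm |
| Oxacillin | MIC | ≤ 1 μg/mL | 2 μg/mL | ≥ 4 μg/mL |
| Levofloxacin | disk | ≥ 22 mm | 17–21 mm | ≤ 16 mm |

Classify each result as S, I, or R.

Azithromycin (31 mm) ≥ 30 mm — susceptible
Cefepime: 21 mm is ≤ 25 mm — resistant
Oxacillin: 0.03 μg/mL is ≤ 1 μg/mL ⇒ Susceptible
Levofloxacin (12 mm) ≤ 16 mm — Resistant

S, R, S, R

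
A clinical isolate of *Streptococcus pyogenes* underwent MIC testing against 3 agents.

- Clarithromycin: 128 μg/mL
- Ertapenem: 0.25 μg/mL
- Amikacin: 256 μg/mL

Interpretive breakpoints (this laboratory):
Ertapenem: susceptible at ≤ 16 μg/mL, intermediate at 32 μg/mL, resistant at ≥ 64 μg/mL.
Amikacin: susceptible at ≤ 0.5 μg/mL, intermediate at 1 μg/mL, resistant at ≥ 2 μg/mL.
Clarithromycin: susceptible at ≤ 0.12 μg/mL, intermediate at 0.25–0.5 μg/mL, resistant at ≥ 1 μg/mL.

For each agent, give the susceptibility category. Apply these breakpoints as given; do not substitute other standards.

R, S, R

Clarithromycin 128 μg/mL: ≥ 1 μg/mL ⇒ resistant
Ertapenem (0.25 μg/mL) ≤ 16 μg/mL — S
Amikacin: 256 μg/mL is ≥ 2 μg/mL — R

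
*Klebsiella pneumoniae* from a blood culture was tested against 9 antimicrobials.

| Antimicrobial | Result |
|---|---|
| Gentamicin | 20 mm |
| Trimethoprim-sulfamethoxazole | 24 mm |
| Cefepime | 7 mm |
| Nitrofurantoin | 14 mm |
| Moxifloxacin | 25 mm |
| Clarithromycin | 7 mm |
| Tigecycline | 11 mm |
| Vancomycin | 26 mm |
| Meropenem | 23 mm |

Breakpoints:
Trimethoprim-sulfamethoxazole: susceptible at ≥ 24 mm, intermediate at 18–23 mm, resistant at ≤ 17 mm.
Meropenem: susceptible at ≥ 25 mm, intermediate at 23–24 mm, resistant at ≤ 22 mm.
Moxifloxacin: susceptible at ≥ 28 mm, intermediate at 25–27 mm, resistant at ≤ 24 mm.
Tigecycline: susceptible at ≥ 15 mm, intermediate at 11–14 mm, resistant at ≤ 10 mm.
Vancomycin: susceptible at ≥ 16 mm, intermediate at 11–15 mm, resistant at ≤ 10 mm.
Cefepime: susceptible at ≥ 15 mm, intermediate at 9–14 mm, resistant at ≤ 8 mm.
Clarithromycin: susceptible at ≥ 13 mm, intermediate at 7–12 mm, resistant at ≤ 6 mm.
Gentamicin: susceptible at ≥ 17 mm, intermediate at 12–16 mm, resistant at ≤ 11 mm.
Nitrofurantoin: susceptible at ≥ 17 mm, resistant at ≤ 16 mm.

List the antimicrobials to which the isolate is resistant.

Gentamicin: 20 mm is ≥ 17 mm → susceptible
Trimethoprim-sulfamethoxazole (24 mm) ≥ 24 mm — S
Cefepime (7 mm) ≤ 8 mm → resistant
Nitrofurantoin: 14 mm is ≤ 16 mm → R
Moxifloxacin (25 mm) in 25–27 mm — I
Clarithromycin 7 mm: in 7–12 mm → intermediate
Tigecycline (11 mm) in 11–14 mm → Intermediate
Vancomycin (26 mm) ≥ 16 mm ⇒ S
Meropenem: 23 mm is in 23–24 mm — Intermediate

cefepime, nitrofurantoin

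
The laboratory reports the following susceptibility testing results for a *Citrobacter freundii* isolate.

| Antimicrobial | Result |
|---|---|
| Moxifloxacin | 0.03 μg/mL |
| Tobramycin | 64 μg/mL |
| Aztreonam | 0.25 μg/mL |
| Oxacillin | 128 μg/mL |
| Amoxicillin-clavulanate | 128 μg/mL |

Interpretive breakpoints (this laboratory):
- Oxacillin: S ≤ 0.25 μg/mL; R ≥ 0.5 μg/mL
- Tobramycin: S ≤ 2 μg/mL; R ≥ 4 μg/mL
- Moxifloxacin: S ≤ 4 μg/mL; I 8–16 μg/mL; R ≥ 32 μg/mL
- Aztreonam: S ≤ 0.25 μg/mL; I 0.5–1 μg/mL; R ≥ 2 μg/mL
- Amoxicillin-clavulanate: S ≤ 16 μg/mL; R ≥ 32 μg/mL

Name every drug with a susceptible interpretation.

moxifloxacin, aztreonam

Moxifloxacin 0.03 μg/mL: ≤ 4 μg/mL → S
Tobramycin (64 μg/mL) ≥ 4 μg/mL → Resistant
Aztreonam 0.25 μg/mL: ≤ 0.25 μg/mL ⇒ S
Oxacillin: 128 μg/mL is ≥ 0.5 μg/mL → resistant
Amoxicillin-clavulanate: 128 μg/mL is ≥ 32 μg/mL → resistant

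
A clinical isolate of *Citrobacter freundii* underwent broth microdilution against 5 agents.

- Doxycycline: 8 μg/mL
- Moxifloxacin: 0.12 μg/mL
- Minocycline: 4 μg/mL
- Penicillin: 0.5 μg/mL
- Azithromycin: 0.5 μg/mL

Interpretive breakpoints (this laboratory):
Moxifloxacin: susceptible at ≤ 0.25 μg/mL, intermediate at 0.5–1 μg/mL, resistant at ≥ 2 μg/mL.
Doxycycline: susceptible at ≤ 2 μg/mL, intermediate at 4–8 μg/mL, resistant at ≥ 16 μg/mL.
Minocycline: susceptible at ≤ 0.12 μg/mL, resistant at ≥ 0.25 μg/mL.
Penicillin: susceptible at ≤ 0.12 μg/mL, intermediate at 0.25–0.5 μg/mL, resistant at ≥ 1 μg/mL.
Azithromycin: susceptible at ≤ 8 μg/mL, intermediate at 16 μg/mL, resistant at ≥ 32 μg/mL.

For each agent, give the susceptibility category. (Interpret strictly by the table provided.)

I, S, R, I, S

Doxycycline: 8 μg/mL is in 4–8 μg/mL — I
Moxifloxacin (0.12 μg/mL) ≤ 0.25 μg/mL → S
Minocycline (4 μg/mL) ≥ 0.25 μg/mL — Resistant
Penicillin: 0.5 μg/mL is in 0.25–0.5 μg/mL — I
Azithromycin (0.5 μg/mL) ≤ 8 μg/mL → Susceptible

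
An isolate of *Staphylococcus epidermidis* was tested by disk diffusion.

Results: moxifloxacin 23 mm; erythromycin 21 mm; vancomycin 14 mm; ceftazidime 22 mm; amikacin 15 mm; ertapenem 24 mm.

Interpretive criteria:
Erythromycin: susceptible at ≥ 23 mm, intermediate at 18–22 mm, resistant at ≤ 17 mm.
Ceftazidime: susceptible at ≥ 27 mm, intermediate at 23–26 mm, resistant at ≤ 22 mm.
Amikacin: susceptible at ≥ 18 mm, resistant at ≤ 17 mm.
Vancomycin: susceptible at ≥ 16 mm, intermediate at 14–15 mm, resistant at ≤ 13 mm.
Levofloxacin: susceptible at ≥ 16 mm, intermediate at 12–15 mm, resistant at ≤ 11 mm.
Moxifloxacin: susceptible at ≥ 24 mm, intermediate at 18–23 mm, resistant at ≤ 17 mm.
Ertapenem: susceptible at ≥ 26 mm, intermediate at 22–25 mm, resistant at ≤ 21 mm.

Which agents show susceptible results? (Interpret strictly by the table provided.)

Moxifloxacin (23 mm) in 18–23 mm ⇒ Intermediate
Erythromycin (21 mm) in 18–22 mm — I
Vancomycin 14 mm: in 14–15 mm — intermediate
Ceftazidime (22 mm) ≤ 22 mm — resistant
Amikacin (15 mm) ≤ 17 mm → resistant
Ertapenem (24 mm) in 22–25 mm — I

none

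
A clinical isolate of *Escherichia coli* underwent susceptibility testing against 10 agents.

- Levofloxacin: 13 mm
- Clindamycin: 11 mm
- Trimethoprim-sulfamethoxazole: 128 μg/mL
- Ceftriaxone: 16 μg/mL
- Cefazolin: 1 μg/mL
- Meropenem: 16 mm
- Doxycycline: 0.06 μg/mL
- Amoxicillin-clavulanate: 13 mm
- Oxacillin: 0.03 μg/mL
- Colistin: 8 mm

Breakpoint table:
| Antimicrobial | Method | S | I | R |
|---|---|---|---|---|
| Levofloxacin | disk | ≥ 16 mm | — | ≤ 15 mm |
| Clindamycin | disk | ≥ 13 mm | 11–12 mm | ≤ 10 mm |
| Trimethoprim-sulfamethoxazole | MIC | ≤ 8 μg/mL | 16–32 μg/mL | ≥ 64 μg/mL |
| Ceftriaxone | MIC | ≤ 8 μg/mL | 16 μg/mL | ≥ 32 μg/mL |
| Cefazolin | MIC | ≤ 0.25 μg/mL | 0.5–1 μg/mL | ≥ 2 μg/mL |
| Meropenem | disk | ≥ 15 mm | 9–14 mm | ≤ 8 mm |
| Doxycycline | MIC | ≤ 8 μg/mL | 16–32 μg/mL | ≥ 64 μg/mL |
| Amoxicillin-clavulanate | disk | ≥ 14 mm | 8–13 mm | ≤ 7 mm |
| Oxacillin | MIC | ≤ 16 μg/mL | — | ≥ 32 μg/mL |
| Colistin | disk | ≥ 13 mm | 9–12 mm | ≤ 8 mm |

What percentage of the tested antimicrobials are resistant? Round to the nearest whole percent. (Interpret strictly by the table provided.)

30%

Levofloxacin 13 mm: ≤ 15 mm ⇒ R
Clindamycin 11 mm: in 11–12 mm → Intermediate
Trimethoprim-sulfamethoxazole: 128 μg/mL is ≥ 64 μg/mL — Resistant
Ceftriaxone (16 μg/mL) = 16 μg/mL → Intermediate
Cefazolin (1 μg/mL) in 0.5–1 μg/mL → intermediate
Meropenem (16 mm) ≥ 15 mm ⇒ susceptible
Doxycycline: 0.06 μg/mL is ≤ 8 μg/mL ⇒ S
Amoxicillin-clavulanate: 13 mm is in 8–13 mm → I
Oxacillin: 0.03 μg/mL is ≤ 16 μg/mL → S
Colistin: 8 mm is ≤ 8 mm — Resistant
Resistant: 3/10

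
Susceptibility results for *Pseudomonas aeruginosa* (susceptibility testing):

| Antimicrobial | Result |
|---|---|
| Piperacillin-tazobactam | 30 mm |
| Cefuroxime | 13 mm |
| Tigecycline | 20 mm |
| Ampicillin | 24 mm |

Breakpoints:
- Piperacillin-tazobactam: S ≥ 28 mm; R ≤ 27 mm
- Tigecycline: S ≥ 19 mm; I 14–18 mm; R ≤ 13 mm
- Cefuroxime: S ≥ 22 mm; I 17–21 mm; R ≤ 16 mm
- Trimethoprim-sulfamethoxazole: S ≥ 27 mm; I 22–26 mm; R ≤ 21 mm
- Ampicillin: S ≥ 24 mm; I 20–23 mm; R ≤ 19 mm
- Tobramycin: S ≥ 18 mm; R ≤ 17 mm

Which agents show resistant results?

Piperacillin-tazobactam 30 mm: ≥ 28 mm — susceptible
Cefuroxime (13 mm) ≤ 16 mm — resistant
Tigecycline (20 mm) ≥ 19 mm → S
Ampicillin 24 mm: ≥ 24 mm ⇒ susceptible

cefuroxime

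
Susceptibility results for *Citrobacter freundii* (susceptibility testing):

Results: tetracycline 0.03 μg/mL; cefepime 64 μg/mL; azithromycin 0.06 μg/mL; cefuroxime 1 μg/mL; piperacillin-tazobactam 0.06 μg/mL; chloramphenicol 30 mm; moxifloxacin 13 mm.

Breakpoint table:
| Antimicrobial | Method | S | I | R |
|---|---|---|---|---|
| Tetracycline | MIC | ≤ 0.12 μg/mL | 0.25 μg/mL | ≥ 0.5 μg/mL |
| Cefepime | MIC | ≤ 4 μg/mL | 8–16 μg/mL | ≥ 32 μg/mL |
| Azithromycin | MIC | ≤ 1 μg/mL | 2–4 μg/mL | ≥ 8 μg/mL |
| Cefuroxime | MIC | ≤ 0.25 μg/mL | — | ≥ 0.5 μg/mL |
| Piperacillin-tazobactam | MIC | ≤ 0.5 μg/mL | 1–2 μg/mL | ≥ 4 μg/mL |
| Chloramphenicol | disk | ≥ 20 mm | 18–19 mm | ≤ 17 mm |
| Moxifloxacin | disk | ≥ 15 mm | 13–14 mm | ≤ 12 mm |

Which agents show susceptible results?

tetracycline, azithromycin, piperacillin-tazobactam, chloramphenicol

Tetracycline (0.03 μg/mL) ≤ 0.12 μg/mL ⇒ susceptible
Cefepime (64 μg/mL) ≥ 32 μg/mL ⇒ resistant
Azithromycin: 0.06 μg/mL is ≤ 1 μg/mL → S
Cefuroxime (1 μg/mL) ≥ 0.5 μg/mL — Resistant
Piperacillin-tazobactam: 0.06 μg/mL is ≤ 0.5 μg/mL — Susceptible
Chloramphenicol 30 mm: ≥ 20 mm → S
Moxifloxacin: 13 mm is in 13–14 mm → intermediate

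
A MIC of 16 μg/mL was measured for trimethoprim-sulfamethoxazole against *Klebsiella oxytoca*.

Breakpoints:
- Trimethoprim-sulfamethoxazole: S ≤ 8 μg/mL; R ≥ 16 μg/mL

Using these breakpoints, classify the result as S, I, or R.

Trimethoprim-sulfamethoxazole 16 μg/mL: ≥ 16 μg/mL → R

R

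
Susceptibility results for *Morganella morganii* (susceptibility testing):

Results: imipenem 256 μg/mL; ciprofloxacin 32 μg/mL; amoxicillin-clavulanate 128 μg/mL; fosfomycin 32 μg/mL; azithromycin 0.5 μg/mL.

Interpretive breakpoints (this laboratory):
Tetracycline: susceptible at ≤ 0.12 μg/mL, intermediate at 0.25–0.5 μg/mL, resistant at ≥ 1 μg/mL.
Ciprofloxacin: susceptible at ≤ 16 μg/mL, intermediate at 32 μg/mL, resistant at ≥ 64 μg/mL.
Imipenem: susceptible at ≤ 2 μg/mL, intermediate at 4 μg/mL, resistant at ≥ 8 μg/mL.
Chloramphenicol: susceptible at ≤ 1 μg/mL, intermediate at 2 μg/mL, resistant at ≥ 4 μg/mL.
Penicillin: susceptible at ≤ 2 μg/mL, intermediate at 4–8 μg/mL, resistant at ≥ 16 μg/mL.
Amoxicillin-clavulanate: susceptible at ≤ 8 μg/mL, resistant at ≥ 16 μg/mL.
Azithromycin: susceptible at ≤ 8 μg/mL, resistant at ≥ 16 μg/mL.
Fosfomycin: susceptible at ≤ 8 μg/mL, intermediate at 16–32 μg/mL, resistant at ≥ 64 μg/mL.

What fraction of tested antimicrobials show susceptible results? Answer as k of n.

1 of 5

Imipenem: 256 μg/mL is ≥ 8 μg/mL — resistant
Ciprofloxacin 32 μg/mL: = 32 μg/mL → I
Amoxicillin-clavulanate: 128 μg/mL is ≥ 16 μg/mL → resistant
Fosfomycin: 32 μg/mL is in 16–32 μg/mL → Intermediate
Azithromycin 0.5 μg/mL: ≤ 8 μg/mL — S
Susceptible: 1/5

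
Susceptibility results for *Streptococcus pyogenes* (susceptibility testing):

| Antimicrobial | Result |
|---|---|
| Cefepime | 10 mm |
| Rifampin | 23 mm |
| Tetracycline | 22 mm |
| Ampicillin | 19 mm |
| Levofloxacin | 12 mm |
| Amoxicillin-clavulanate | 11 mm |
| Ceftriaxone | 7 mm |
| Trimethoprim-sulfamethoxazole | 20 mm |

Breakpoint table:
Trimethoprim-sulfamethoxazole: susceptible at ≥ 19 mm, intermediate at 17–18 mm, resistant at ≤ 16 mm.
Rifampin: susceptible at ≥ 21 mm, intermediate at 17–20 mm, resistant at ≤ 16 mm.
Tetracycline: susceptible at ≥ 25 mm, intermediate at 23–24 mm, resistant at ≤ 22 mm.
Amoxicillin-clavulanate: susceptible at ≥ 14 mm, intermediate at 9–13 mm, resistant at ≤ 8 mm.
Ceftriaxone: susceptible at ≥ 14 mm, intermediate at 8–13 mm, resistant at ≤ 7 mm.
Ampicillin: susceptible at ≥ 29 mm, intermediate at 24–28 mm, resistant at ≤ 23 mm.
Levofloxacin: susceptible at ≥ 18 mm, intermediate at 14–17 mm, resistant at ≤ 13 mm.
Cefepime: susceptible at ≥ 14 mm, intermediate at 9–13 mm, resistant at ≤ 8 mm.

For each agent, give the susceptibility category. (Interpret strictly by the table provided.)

Cefepime 10 mm: in 9–13 mm ⇒ I
Rifampin: 23 mm is ≥ 21 mm ⇒ susceptible
Tetracycline (22 mm) ≤ 22 mm → Resistant
Ampicillin (19 mm) ≤ 23 mm ⇒ R
Levofloxacin (12 mm) ≤ 13 mm ⇒ Resistant
Amoxicillin-clavulanate: 11 mm is in 9–13 mm ⇒ Intermediate
Ceftriaxone (7 mm) ≤ 7 mm — R
Trimethoprim-sulfamethoxazole: 20 mm is ≥ 19 mm ⇒ S

I, S, R, R, R, I, R, S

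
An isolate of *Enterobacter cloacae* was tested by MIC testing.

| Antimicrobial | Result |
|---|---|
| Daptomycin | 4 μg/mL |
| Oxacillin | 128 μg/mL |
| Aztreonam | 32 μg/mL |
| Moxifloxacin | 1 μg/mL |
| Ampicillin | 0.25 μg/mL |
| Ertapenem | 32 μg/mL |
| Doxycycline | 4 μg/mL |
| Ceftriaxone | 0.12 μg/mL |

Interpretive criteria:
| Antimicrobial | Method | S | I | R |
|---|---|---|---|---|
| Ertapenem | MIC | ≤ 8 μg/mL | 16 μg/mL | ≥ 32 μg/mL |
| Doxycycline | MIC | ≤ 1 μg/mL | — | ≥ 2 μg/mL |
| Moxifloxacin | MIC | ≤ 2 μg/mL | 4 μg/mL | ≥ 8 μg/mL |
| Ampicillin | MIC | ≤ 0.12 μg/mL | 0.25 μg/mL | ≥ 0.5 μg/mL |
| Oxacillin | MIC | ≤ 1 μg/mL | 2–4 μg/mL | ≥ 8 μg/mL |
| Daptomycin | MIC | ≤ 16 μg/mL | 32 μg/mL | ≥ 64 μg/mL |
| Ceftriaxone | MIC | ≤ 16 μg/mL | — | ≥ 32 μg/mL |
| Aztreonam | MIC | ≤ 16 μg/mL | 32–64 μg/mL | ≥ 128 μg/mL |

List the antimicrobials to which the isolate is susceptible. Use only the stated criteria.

Daptomycin: 4 μg/mL is ≤ 16 μg/mL → Susceptible
Oxacillin (128 μg/mL) ≥ 8 μg/mL — Resistant
Aztreonam (32 μg/mL) in 32–64 μg/mL ⇒ I
Moxifloxacin (1 μg/mL) ≤ 2 μg/mL → susceptible
Ampicillin 0.25 μg/mL: = 0.25 μg/mL ⇒ I
Ertapenem (32 μg/mL) ≥ 32 μg/mL ⇒ Resistant
Doxycycline 4 μg/mL: ≥ 2 μg/mL → resistant
Ceftriaxone: 0.12 μg/mL is ≤ 16 μg/mL ⇒ susceptible

daptomycin, moxifloxacin, ceftriaxone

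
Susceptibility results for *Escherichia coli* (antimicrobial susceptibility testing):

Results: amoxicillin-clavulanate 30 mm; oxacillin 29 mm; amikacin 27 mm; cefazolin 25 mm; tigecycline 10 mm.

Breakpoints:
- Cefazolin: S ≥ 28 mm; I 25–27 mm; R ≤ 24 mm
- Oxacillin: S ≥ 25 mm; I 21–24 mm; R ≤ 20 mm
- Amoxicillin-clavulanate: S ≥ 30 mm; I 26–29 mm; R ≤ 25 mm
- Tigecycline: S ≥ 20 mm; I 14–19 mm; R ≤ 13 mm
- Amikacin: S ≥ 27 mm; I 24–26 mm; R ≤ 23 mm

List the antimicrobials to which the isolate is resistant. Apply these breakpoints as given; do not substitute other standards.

tigecycline

Amoxicillin-clavulanate: 30 mm is ≥ 30 mm → Susceptible
Oxacillin 29 mm: ≥ 25 mm — susceptible
Amikacin: 27 mm is ≥ 27 mm ⇒ susceptible
Cefazolin (25 mm) in 25–27 mm → Intermediate
Tigecycline: 10 mm is ≤ 13 mm — Resistant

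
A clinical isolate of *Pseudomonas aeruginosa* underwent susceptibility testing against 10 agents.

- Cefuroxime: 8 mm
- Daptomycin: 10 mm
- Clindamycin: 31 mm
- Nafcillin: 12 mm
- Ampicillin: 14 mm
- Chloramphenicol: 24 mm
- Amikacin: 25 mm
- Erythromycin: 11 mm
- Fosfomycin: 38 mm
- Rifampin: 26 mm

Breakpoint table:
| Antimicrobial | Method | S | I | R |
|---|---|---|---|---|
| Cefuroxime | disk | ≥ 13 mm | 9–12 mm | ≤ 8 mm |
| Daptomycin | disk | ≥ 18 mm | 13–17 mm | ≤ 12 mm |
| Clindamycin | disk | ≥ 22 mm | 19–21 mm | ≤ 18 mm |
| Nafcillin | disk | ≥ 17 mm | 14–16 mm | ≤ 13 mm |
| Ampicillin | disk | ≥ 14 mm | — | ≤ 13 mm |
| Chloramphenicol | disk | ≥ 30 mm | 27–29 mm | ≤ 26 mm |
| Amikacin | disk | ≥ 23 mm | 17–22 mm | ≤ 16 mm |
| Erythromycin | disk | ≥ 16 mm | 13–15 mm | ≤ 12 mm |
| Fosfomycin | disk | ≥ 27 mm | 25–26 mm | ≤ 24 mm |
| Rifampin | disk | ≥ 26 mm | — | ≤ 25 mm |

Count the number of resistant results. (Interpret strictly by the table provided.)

5

Cefuroxime: 8 mm is ≤ 8 mm → resistant
Daptomycin 10 mm: ≤ 12 mm → R
Clindamycin: 31 mm is ≥ 22 mm — susceptible
Nafcillin: 12 mm is ≤ 13 mm ⇒ R
Ampicillin 14 mm: ≥ 14 mm → susceptible
Chloramphenicol 24 mm: ≤ 26 mm → R
Amikacin (25 mm) ≥ 23 mm ⇒ Susceptible
Erythromycin: 11 mm is ≤ 12 mm → resistant
Fosfomycin 38 mm: ≥ 27 mm ⇒ S
Rifampin 26 mm: ≥ 26 mm — susceptible
Resistant: 5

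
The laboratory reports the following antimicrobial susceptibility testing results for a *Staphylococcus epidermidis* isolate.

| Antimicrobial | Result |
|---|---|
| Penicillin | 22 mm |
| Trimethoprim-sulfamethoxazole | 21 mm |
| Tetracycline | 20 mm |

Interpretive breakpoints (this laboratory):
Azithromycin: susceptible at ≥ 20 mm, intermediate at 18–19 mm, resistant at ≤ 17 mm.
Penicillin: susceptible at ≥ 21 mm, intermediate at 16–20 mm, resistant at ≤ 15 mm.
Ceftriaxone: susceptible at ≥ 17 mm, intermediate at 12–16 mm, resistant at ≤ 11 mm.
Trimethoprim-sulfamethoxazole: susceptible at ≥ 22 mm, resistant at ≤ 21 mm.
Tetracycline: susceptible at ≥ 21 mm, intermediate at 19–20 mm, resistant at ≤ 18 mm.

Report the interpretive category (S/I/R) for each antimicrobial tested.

Penicillin (22 mm) ≥ 21 mm — susceptible
Trimethoprim-sulfamethoxazole 21 mm: ≤ 21 mm — R
Tetracycline (20 mm) in 19–20 mm → I

S, R, I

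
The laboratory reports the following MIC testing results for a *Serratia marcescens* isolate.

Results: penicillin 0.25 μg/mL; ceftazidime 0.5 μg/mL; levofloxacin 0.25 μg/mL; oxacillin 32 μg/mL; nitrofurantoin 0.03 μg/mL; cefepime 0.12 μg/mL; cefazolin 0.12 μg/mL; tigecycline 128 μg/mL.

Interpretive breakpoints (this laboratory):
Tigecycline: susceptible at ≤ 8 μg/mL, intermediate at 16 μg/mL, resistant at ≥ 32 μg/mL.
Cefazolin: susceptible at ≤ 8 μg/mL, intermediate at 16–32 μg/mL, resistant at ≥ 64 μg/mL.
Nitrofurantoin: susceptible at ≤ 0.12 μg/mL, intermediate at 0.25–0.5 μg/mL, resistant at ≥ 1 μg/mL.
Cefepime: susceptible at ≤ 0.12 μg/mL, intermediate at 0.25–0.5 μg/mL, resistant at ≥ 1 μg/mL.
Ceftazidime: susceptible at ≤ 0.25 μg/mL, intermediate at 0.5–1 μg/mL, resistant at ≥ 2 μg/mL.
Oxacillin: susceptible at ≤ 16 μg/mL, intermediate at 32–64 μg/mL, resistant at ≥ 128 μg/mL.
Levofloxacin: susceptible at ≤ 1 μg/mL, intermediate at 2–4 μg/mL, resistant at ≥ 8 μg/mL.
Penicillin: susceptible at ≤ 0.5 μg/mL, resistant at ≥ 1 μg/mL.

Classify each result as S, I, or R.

Penicillin (0.25 μg/mL) ≤ 0.5 μg/mL → S
Ceftazidime 0.5 μg/mL: in 0.5–1 μg/mL ⇒ I
Levofloxacin (0.25 μg/mL) ≤ 1 μg/mL — Susceptible
Oxacillin (32 μg/mL) in 32–64 μg/mL → I
Nitrofurantoin 0.03 μg/mL: ≤ 0.12 μg/mL → S
Cefepime: 0.12 μg/mL is ≤ 0.12 μg/mL ⇒ Susceptible
Cefazolin (0.12 μg/mL) ≤ 8 μg/mL — susceptible
Tigecycline 128 μg/mL: ≥ 32 μg/mL → resistant

S, I, S, I, S, S, S, R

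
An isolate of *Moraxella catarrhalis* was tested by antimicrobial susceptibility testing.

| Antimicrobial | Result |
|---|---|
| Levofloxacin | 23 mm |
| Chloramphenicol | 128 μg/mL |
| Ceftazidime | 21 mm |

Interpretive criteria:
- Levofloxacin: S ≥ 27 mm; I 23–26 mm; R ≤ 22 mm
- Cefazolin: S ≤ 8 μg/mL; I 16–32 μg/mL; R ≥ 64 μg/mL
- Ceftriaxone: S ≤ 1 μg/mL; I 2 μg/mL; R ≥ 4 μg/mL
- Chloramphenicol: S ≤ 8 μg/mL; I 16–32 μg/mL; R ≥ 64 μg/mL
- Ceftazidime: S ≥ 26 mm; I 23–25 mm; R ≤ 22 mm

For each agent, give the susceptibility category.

Levofloxacin 23 mm: in 23–26 mm ⇒ intermediate
Chloramphenicol (128 μg/mL) ≥ 64 μg/mL — R
Ceftazidime 21 mm: ≤ 22 mm — Resistant

I, R, R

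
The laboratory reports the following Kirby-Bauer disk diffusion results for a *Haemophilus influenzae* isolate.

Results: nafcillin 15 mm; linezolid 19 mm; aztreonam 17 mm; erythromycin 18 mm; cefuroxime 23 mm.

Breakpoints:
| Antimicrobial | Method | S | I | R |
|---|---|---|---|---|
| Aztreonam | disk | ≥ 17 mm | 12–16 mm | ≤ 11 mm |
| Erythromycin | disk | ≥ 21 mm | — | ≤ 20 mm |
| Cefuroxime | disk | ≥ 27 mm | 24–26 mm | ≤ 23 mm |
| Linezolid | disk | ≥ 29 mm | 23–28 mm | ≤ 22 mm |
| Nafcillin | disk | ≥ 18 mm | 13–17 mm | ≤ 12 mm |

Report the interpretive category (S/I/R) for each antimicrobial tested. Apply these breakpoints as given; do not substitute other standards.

I, R, S, R, R

Nafcillin: 15 mm is in 13–17 mm — Intermediate
Linezolid: 19 mm is ≤ 22 mm — resistant
Aztreonam 17 mm: ≥ 17 mm → susceptible
Erythromycin (18 mm) ≤ 20 mm — resistant
Cefuroxime 23 mm: ≤ 23 mm ⇒ Resistant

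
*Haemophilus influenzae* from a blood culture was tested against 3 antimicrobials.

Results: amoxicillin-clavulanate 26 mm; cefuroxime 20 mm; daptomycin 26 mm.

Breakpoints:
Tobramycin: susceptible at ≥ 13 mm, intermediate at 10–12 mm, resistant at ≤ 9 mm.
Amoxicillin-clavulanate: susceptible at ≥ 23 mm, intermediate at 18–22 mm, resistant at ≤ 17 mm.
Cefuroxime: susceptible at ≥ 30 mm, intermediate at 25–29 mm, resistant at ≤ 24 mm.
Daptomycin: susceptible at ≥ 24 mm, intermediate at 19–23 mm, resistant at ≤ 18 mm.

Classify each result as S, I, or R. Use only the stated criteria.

Amoxicillin-clavulanate: 26 mm is ≥ 23 mm — susceptible
Cefuroxime (20 mm) ≤ 24 mm → R
Daptomycin 26 mm: ≥ 24 mm ⇒ Susceptible

S, R, S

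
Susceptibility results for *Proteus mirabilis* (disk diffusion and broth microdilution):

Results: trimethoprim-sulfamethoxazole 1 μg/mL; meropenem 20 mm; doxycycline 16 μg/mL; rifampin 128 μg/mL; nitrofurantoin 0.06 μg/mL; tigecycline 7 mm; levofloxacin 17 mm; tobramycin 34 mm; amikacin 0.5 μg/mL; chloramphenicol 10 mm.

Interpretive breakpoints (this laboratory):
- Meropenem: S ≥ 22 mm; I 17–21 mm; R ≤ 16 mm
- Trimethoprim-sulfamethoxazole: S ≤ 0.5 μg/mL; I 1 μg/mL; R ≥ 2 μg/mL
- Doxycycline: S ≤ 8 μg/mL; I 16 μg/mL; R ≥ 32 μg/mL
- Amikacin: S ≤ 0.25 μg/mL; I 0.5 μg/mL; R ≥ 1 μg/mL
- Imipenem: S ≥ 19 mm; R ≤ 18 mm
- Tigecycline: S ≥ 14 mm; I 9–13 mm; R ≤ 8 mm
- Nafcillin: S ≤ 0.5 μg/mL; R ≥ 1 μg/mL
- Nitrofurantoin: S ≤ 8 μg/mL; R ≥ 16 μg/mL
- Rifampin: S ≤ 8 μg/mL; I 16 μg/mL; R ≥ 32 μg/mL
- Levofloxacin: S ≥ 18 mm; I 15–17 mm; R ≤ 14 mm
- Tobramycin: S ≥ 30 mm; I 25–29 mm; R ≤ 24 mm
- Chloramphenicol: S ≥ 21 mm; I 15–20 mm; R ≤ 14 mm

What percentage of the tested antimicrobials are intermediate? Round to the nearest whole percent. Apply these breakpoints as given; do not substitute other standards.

Trimethoprim-sulfamethoxazole 1 μg/mL: = 1 μg/mL → I
Meropenem 20 mm: in 17–21 mm → I
Doxycycline (16 μg/mL) = 16 μg/mL — I
Rifampin (128 μg/mL) ≥ 32 μg/mL → R
Nitrofurantoin 0.06 μg/mL: ≤ 8 μg/mL — susceptible
Tigecycline (7 mm) ≤ 8 mm → resistant
Levofloxacin (17 mm) in 15–17 mm ⇒ intermediate
Tobramycin: 34 mm is ≥ 30 mm ⇒ Susceptible
Amikacin: 0.5 μg/mL is = 0.5 μg/mL ⇒ intermediate
Chloramphenicol 10 mm: ≤ 14 mm ⇒ resistant
Intermediate: 5/10

50%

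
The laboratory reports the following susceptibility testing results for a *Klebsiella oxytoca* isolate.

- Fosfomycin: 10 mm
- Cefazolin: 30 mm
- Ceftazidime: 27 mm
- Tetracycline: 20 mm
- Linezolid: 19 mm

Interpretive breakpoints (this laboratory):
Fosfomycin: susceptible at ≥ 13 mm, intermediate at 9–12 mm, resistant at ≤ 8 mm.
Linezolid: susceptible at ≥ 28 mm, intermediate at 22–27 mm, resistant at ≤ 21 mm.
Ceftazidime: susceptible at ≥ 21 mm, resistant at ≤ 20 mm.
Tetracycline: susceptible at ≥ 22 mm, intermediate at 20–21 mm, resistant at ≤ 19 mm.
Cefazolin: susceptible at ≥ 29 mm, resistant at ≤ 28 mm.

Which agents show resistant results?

linezolid

Fosfomycin (10 mm) in 9–12 mm ⇒ intermediate
Cefazolin 30 mm: ≥ 29 mm → susceptible
Ceftazidime (27 mm) ≥ 21 mm — Susceptible
Tetracycline 20 mm: in 20–21 mm → I
Linezolid 19 mm: ≤ 21 mm ⇒ resistant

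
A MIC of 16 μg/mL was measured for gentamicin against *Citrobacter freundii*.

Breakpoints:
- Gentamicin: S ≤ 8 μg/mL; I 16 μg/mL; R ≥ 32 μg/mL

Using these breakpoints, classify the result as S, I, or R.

Gentamicin: 16 μg/mL is = 16 μg/mL — Intermediate

I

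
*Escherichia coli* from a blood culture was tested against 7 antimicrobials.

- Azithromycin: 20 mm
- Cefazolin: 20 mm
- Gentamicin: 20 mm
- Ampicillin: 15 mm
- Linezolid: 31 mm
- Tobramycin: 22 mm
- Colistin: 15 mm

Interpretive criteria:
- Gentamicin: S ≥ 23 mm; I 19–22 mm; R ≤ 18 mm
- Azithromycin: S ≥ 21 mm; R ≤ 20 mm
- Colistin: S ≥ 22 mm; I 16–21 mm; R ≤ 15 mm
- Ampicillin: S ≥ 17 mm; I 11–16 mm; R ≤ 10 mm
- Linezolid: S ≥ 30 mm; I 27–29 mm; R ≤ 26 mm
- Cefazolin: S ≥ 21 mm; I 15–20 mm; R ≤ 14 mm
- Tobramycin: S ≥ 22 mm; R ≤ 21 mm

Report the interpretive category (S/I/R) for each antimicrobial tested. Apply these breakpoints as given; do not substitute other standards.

Azithromycin: 20 mm is ≤ 20 mm ⇒ resistant
Cefazolin: 20 mm is in 15–20 mm ⇒ I
Gentamicin 20 mm: in 19–22 mm → I
Ampicillin (15 mm) in 11–16 mm ⇒ I
Linezolid (31 mm) ≥ 30 mm → S
Tobramycin 22 mm: ≥ 22 mm → susceptible
Colistin 15 mm: ≤ 15 mm — resistant

R, I, I, I, S, S, R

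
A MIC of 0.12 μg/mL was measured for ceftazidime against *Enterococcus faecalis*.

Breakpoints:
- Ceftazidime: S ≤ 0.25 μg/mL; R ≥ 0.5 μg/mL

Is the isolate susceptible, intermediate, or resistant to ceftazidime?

Ceftazidime (0.12 μg/mL) ≤ 0.25 μg/mL ⇒ susceptible

Susceptible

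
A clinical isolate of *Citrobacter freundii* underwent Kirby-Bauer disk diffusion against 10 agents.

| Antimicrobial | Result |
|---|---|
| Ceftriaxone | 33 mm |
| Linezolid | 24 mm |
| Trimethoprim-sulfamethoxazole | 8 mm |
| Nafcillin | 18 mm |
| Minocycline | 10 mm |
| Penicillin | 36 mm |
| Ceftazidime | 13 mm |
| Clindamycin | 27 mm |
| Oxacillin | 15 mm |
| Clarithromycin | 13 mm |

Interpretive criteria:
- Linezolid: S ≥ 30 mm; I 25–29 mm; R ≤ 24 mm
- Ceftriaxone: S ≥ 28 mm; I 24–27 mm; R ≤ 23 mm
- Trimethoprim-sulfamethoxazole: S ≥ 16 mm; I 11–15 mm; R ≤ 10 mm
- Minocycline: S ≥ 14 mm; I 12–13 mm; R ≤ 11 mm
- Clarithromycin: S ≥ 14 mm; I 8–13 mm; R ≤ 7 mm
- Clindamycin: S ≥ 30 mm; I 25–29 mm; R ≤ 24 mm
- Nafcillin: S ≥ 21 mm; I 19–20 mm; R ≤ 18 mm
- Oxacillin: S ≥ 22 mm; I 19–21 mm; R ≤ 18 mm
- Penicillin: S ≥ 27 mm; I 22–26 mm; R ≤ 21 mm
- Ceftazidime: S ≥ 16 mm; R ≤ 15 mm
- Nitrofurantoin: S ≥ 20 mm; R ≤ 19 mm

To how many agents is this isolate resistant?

Ceftriaxone: 33 mm is ≥ 28 mm — S
Linezolid (24 mm) ≤ 24 mm — Resistant
Trimethoprim-sulfamethoxazole 8 mm: ≤ 10 mm ⇒ resistant
Nafcillin (18 mm) ≤ 18 mm ⇒ R
Minocycline (10 mm) ≤ 11 mm → resistant
Penicillin: 36 mm is ≥ 27 mm → susceptible
Ceftazidime 13 mm: ≤ 15 mm — R
Clindamycin: 27 mm is in 25–29 mm ⇒ intermediate
Oxacillin 15 mm: ≤ 18 mm ⇒ resistant
Clarithromycin: 13 mm is in 8–13 mm — Intermediate
Resistant: 6

6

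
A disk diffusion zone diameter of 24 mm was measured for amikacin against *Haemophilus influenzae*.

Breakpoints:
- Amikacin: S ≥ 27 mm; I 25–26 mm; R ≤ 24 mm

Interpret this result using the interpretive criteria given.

Amikacin 24 mm: ≤ 24 mm — Resistant

R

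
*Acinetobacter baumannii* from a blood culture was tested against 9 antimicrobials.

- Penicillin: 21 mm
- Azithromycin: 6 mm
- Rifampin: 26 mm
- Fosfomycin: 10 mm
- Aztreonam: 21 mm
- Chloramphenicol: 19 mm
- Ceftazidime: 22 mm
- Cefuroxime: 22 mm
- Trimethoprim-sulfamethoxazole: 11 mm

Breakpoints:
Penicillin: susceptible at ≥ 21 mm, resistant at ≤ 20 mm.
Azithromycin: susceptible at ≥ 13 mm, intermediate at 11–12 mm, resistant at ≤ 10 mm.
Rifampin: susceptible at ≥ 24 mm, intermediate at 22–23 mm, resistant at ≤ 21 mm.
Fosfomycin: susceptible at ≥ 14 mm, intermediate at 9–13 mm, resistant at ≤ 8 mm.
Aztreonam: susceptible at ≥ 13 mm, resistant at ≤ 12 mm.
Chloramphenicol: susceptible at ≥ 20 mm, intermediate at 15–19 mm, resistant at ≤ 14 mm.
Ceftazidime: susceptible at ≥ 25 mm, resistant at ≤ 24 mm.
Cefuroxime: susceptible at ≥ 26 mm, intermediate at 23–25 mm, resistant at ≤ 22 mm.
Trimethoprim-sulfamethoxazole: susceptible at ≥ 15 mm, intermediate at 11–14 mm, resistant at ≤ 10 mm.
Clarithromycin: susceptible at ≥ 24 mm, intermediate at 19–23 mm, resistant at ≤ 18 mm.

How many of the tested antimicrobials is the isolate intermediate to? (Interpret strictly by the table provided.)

Penicillin 21 mm: ≥ 21 mm ⇒ Susceptible
Azithromycin 6 mm: ≤ 10 mm → Resistant
Rifampin (26 mm) ≥ 24 mm — Susceptible
Fosfomycin: 10 mm is in 9–13 mm ⇒ I
Aztreonam 21 mm: ≥ 13 mm → Susceptible
Chloramphenicol (19 mm) in 15–19 mm → intermediate
Ceftazidime: 22 mm is ≤ 24 mm → Resistant
Cefuroxime 22 mm: ≤ 22 mm → R
Trimethoprim-sulfamethoxazole 11 mm: in 11–14 mm ⇒ Intermediate
Intermediate: 3

3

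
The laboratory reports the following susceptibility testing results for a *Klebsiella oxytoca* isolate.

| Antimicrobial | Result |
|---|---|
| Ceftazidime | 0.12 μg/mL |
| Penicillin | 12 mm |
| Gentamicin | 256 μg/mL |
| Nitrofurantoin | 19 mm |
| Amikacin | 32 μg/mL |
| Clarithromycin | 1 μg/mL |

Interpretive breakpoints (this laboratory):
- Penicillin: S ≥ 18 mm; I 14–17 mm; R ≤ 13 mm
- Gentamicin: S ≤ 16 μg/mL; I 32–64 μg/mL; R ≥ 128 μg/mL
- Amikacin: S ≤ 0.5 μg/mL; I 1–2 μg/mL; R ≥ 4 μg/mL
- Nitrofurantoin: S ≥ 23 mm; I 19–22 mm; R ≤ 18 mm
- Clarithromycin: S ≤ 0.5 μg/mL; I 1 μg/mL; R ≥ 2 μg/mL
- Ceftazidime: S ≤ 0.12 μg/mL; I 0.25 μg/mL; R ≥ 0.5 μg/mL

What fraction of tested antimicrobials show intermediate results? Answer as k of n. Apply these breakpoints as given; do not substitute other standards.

Ceftazidime (0.12 μg/mL) ≤ 0.12 μg/mL — S
Penicillin (12 mm) ≤ 13 mm ⇒ R
Gentamicin: 256 μg/mL is ≥ 128 μg/mL → resistant
Nitrofurantoin 19 mm: in 19–22 mm — intermediate
Amikacin 32 μg/mL: ≥ 4 μg/mL ⇒ Resistant
Clarithromycin (1 μg/mL) = 1 μg/mL ⇒ intermediate
Intermediate: 2/6

2 of 6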